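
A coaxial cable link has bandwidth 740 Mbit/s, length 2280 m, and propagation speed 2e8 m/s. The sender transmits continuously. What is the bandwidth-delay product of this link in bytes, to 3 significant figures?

Propagation delay = 2280 / 200000000 = 1.14e-05 s.
BDP = R × t_prop = 740000000 × 1.14e-05 = 8436 bits.
In bytes: 8436/8 = 1050 bytes.

1050 bytes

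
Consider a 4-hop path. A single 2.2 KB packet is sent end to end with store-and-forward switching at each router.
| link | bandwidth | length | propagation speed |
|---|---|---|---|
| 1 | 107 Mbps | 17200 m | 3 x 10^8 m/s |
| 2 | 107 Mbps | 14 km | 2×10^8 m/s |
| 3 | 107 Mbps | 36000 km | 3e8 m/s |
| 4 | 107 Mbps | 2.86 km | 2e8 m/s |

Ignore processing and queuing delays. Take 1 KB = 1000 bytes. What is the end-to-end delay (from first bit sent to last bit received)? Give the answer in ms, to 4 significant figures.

L = 17600 bits.
Transmission delay per hop = L/R = 17600/107000000 = 0.164486 ms; 4 hops → 0.657944 ms.
Propagation delays (d/s per hop): 0.0573333, 0.07, 120, 0.0143 ms; sum = 120.142 ms.
End-to-end = 120.8 ms.

120.8 ms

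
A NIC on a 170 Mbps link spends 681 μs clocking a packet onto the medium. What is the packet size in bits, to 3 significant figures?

L = R × t_tx = 170000000 b/s × 0.000681 s = 115770 bits.

116000 bits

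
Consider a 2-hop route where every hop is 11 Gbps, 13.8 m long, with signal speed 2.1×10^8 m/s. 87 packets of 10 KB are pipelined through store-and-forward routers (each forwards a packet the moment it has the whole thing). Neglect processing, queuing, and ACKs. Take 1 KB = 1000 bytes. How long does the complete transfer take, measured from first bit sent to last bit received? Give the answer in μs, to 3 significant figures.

Per-hop transmission t_tx = L/R = 80000/11000000000 = 7.27273 μs.
Per-hop propagation t_prop = 13.8/210000000 = 0.0657143 μs.
Pipeline fill: first packet needs 2·t_tx to clear all hops; remaining 86 packets each add one t_tx.
Total = (2+87-1)·t_tx + 2·t_prop = 88·7.27273 + 2·0.0657143 = 640 μs.

640 μs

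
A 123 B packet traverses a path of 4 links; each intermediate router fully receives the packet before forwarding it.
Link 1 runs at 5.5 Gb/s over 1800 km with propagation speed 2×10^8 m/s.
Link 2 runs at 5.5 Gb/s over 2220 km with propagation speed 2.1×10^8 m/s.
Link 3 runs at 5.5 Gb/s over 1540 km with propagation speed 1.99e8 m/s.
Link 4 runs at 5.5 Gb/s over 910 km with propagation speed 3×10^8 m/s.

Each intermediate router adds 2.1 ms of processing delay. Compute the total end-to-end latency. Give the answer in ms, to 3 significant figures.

36.6 ms

L = 123 × 8 = 984 bits.
Transmission delay per hop = L/R = 984/5500000000 = 0.000178909 ms; 4 hops → 0.000715636 ms.
Propagation delays (d/s per hop): 9, 10.5714, 7.73869, 3.03333 ms; sum = 30.3435 ms.
Processing at 3 router(s): 3 × 2.1 ms = 6.3 ms.
End-to-end = 36.6 ms.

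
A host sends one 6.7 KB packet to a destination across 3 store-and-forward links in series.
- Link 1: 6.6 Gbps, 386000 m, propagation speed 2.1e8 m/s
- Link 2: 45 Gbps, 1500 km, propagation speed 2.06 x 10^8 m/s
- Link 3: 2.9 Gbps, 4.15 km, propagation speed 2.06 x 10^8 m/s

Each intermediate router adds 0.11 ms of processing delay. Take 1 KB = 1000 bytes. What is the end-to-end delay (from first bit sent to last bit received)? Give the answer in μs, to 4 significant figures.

L = 53600 bits.
Transmission delays (L/R per hop): 8.12121, 1.19111, 18.4828 μs; sum = 27.7951 μs.
Propagation delays (d/s per hop): 1838.1, 7281.55, 20.1456 μs; sum = 9139.79 μs.
Processing at 2 router(s): 2 × 0.11 ms = 220 μs.
End-to-end = 9388 μs.

9388 μs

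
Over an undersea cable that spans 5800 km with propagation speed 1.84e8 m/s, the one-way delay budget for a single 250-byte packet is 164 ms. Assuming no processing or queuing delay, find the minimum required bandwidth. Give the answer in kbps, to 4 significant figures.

L = 2000 bits.
Propagation delay = 5800000 / 184000000 = 31.5217 ms.
Transmission budget = 164 − 31.5217 = 132.478 ms.
R ≥ L / t_tx = 2000 bits / 0.132478 s = 15.10 kbps.

15.10 kbps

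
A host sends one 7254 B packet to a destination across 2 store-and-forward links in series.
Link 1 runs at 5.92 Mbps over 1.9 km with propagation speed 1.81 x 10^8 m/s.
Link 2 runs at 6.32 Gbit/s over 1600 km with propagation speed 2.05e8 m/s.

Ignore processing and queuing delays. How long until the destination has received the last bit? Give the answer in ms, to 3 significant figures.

17.6 ms

L = 7254 × 8 = 58032 bits.
Transmission delays (L/R per hop): 9.8027, 0.00918228 ms; sum = 9.81188 ms.
Propagation delays (d/s per hop): 0.0104972, 7.80488 ms; sum = 7.81538 ms.
End-to-end = 17.6 ms.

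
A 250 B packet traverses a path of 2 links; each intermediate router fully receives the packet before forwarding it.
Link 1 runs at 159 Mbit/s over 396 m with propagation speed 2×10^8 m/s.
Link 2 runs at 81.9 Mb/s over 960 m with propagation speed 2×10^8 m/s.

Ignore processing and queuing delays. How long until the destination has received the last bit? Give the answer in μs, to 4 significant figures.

L = 250 × 8 = 2000 bits.
Transmission delays (L/R per hop): 12.5786, 24.42 μs; sum = 36.9986 μs.
Propagation delays (d/s per hop): 1.98, 4.8 μs; sum = 6.78 μs.
End-to-end = 43.78 μs.

43.78 μs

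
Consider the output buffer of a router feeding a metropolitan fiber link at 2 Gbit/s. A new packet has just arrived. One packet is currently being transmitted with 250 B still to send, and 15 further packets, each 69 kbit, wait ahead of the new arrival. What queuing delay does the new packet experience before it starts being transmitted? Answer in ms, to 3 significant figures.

Each queued packet: L/R = 69000/2000000000 = 0.0345 ms.
15 queued → 0.5175 ms.
Plus remaining 2000 bits of current packet: 0.001 ms.
Queuing delay = 0.519 ms.

0.519 ms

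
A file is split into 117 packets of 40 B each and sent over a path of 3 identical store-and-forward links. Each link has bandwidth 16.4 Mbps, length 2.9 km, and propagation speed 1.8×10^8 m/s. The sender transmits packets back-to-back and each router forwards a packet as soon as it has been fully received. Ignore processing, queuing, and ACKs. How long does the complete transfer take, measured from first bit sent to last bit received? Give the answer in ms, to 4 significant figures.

2.370 ms

Per-hop transmission t_tx = L/R = 320/1.64e+07 = 0.0195122 ms.
Per-hop propagation t_prop = 2900/180000000 = 0.0161111 ms.
Pipeline fill: first packet needs 3·t_tx to clear all hops; remaining 116 packets each add one t_tx.
Total = (3+117-1)·t_tx + 3·t_prop = 119·0.0195122 + 3·0.0161111 = 2.370 ms.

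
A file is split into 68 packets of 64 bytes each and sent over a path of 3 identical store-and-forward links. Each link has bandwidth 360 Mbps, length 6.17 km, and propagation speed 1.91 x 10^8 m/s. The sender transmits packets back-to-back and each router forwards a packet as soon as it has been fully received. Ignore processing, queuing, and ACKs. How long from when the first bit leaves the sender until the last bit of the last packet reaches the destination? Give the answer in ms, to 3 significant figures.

0.196 ms

Per-hop transmission t_tx = L/R = 512/360000000 = 0.00142222 ms.
Per-hop propagation t_prop = 6170/191000000 = 0.0323037 ms.
Pipeline fill: first packet needs 3·t_tx to clear all hops; remaining 67 packets each add one t_tx.
Total = (3+68-1)·t_tx + 3·t_prop = 70·0.00142222 + 3·0.0323037 = 0.196 ms.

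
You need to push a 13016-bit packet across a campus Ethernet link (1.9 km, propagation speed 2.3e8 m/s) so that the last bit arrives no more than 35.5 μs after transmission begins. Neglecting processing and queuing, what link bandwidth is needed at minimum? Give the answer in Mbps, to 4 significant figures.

Propagation delay = 1900 / 2.3e+08 = 8.26087 μs.
Transmission budget = 35.5 − 8.26087 = 27.2391 μs.
R ≥ L / t_tx = 13016 bits / 2.72391e-05 s = 477.8 Mbps.

477.8 Mbps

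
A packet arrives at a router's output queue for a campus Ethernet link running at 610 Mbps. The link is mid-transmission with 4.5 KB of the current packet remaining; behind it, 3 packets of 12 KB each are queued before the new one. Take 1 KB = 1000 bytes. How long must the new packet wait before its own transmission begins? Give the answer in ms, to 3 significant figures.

Each queued packet: L/R = 96000/610000000 = 0.157377 ms.
3 queued → 0.472131 ms.
Plus remaining 36000 bits of current packet: 0.0590164 ms.
Queuing delay = 0.531 ms.

0.531 ms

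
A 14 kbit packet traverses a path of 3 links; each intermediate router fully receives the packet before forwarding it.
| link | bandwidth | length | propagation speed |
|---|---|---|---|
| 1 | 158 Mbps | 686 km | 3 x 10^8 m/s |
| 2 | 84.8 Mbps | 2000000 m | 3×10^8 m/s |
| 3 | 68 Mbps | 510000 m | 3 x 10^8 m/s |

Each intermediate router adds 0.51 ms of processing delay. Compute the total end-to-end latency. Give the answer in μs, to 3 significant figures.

L = 14000 bits.
Transmission delays (L/R per hop): 88.6076, 165.094, 205.882 μs; sum = 459.584 μs.
Propagation delays (d/s per hop): 2286.67, 6666.67, 1700 μs; sum = 10653.3 μs.
Processing at 2 router(s): 2 × 0.51 ms = 1020 μs.
End-to-end = 12100 μs.

12100 μs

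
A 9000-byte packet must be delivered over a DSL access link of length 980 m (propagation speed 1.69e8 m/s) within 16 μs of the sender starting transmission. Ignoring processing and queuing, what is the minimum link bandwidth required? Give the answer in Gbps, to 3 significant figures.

7.06 Gbps

L = 72000 bits.
Propagation delay = 980 / 169000000 = 5.79882 μs.
Transmission budget = 16 − 5.79882 = 10.2012 μs.
R ≥ L / t_tx = 72000 bits / 1.02012e-05 s = 7.06 Gbps.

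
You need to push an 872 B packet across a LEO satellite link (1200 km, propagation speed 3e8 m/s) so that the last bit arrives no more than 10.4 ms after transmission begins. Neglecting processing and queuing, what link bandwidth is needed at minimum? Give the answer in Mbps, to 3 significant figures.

L = 6976 bits.
Propagation delay = 1200000 / 300000000 = 4 ms.
Transmission budget = 10.4 − 4 = 6.4 ms.
R ≥ L / t_tx = 6976 bits / 0.0064 s = 1.09 Mbps.

1.09 Mbps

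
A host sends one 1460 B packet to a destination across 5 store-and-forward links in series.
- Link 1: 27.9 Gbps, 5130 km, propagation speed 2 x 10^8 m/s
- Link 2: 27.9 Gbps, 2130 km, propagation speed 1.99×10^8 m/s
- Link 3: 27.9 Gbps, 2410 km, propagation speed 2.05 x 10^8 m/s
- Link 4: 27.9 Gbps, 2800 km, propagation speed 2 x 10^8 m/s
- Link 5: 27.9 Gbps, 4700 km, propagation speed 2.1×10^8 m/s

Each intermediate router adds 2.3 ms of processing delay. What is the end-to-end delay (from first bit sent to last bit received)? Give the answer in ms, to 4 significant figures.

L = 1460 × 8 = 11680 bits.
Transmission delay per hop = L/R = 11680/27900000000 = 0.000418638 ms; 5 hops → 0.00209319 ms.
Propagation delays (d/s per hop): 25.65, 10.7035, 11.7561, 14, 22.381 ms; sum = 84.4906 ms.
Processing at 4 router(s): 4 × 2.3 ms = 9.2 ms.
End-to-end = 93.69 ms.

93.69 ms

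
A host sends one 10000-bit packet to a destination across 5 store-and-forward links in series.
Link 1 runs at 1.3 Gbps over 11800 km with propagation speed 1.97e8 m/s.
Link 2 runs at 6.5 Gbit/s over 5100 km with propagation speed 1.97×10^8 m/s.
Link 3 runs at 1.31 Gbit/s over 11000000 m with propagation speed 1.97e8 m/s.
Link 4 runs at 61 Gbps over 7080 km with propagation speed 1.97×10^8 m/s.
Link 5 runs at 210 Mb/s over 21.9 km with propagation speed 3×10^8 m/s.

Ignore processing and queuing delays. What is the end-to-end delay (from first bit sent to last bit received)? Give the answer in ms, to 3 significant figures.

178 ms

Transmission delays (L/R per hop): 0.00769231, 0.00153846, 0.00763359, 0.000163934, 0.047619 ms; sum = 0.0646473 ms.
Propagation delays (d/s per hop): 59.8985, 25.8883, 55.8376, 35.9391, 0.073 ms; sum = 177.636 ms.
End-to-end = 178 ms.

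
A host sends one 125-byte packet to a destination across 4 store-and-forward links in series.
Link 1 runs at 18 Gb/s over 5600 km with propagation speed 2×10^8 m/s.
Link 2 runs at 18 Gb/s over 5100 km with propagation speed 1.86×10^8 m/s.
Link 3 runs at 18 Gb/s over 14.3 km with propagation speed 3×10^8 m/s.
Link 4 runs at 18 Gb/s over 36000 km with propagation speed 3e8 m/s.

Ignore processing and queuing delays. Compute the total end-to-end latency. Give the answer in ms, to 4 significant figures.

L = 125 × 8 = 1000 bits.
Transmission delay per hop = L/R = 1000/18000000000 = 5.55556e-05 ms; 4 hops → 0.000222222 ms.
Propagation delays (d/s per hop): 28, 27.4194, 0.0476667, 120 ms; sum = 175.467 ms.
End-to-end = 175.5 ms.

175.5 ms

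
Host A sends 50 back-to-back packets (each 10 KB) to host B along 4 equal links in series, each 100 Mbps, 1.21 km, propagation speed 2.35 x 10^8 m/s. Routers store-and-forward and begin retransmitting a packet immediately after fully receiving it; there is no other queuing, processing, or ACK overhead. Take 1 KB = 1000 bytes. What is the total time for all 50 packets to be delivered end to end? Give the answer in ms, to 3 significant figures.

42.4 ms

Per-hop transmission t_tx = L/R = 80000/100000000 = 0.8 ms.
Per-hop propagation t_prop = 1210/235000000 = 0.00514894 ms.
Pipeline fill: first packet needs 4·t_tx to clear all hops; remaining 49 packets each add one t_tx.
Total = (4+50-1)·t_tx + 4·t_prop = 53·0.8 + 4·0.00514894 = 42.4 ms.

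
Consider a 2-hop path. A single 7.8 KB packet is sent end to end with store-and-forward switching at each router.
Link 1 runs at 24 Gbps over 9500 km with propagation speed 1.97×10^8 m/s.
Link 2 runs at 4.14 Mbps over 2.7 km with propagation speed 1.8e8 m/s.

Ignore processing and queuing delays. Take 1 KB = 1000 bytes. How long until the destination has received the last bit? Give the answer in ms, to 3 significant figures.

63.3 ms

L = 62400 bits.
Transmission delays (L/R per hop): 0.0026, 15.0725 ms; sum = 15.0751 ms.
Propagation delays (d/s per hop): 48.2234, 0.015 ms; sum = 48.2384 ms.
End-to-end = 63.3 ms.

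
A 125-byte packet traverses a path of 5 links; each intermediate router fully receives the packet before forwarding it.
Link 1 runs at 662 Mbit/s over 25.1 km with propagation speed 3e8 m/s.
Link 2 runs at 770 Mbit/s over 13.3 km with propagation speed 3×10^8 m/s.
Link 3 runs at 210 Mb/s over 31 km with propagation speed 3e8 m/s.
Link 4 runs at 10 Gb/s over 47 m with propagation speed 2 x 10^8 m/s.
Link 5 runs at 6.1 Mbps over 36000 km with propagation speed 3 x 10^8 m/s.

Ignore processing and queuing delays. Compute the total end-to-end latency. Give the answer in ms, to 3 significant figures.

120 ms

L = 125 × 8 = 1000 bits.
Transmission delays (L/R per hop): 0.00151057, 0.0012987, 0.0047619, 0.0001, 0.163934 ms; sum = 0.171606 ms.
Propagation delays (d/s per hop): 0.0836667, 0.0443333, 0.103333, 0.000235, 120 ms; sum = 120.232 ms.
End-to-end = 120 ms.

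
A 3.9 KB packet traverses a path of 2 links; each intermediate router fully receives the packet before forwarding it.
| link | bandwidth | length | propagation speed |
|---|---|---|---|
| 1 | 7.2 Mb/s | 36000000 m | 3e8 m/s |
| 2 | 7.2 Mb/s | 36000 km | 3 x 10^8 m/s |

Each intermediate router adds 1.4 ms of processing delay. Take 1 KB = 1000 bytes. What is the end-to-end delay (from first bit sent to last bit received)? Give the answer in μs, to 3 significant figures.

250000 μs

L = 31200 bits.
Transmission delay per hop = L/R = 31200/7200000 = 4333.33 μs; 2 hops → 8666.67 μs.
Propagation delays (d/s per hop): 120000, 120000 μs; sum = 240000 μs.
Processing at 1 router(s): 1 × 1.4 ms = 1400 μs.
End-to-end = 250000 μs.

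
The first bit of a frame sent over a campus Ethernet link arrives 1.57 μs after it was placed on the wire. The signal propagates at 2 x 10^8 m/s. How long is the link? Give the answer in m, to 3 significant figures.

314 m

d = s × t_prop = 200000000 × 1.57e-06 = 314 m.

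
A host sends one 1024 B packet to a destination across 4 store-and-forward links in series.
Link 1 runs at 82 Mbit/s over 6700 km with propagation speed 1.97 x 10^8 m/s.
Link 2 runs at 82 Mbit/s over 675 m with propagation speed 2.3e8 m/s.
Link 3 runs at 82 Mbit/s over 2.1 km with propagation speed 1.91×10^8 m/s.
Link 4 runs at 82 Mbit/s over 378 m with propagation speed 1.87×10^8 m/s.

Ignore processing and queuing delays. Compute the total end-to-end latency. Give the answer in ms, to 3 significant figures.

L = 1024 × 8 = 8192 bits.
Transmission delay per hop = L/R = 8192/82000000 = 0.0999024 ms; 4 hops → 0.39961 ms.
Propagation delays (d/s per hop): 34.0102, 0.00293478, 0.0109948, 0.00202139 ms; sum = 34.0261 ms.
End-to-end = 34.4 ms.

34.4 ms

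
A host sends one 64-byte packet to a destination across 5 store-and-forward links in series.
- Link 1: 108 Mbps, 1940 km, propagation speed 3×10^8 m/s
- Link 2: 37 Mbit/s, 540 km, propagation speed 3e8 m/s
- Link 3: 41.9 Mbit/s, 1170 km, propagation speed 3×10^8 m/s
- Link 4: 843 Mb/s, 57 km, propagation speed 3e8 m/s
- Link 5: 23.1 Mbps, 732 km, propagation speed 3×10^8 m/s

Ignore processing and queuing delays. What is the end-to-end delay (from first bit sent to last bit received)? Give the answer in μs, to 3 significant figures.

L = 64 × 8 = 512 bits.
Transmission delays (L/R per hop): 4.74074, 13.8378, 12.2196, 0.607355, 22.1645 μs; sum = 53.57 μs.
Propagation delays (d/s per hop): 6466.67, 1800, 3900, 190, 2440 μs; sum = 14796.7 μs.
End-to-end = 14900 μs.

14900 μs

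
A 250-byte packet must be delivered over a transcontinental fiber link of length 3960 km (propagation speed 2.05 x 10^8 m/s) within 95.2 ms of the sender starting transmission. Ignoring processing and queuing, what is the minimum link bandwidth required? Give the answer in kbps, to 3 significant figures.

26.4 kbps

L = 2000 bits.
Propagation delay = 3960000 / 2.05e+08 = 19.3171 ms.
Transmission budget = 95.2 − 19.3171 = 75.8829 ms.
R ≥ L / t_tx = 2000 bits / 0.0758829 s = 26.4 kbps.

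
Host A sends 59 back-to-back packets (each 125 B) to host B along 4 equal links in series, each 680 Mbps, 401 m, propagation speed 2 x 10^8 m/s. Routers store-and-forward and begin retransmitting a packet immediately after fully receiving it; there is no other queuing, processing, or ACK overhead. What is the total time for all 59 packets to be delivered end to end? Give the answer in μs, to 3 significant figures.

Per-hop transmission t_tx = L/R = 1000/680000000 = 1.47059 μs.
Per-hop propagation t_prop = 401/200000000 = 2.005 μs.
Pipeline fill: first packet needs 4·t_tx to clear all hops; remaining 58 packets each add one t_tx.
Total = (4+59-1)·t_tx + 4·t_prop = 62·1.47059 + 4·2.005 = 99.2 μs.

99.2 μs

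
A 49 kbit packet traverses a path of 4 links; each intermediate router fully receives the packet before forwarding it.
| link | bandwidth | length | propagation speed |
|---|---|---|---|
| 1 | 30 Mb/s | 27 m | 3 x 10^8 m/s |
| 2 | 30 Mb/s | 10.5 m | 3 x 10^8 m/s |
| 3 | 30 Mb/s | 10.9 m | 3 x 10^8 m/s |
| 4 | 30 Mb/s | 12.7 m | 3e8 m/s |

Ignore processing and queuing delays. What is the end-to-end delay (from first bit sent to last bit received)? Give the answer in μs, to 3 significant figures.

L = 49000 bits.
Transmission delay per hop = L/R = 49000/30000000 = 1633.33 μs; 4 hops → 6533.33 μs.
Propagation delays (d/s per hop): 0.09, 0.035, 0.0363333, 0.0423333 μs; sum = 0.203667 μs.
End-to-end = 6530 μs.

6530 μs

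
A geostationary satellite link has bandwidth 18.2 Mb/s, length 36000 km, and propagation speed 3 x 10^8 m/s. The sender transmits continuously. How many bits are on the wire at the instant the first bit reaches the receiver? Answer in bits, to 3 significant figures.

Propagation delay = 36000000 / 300000000 = 0.12 s.
BDP = R × t_prop = 18200000 × 0.12 = 2184000 bits.

2180000 bits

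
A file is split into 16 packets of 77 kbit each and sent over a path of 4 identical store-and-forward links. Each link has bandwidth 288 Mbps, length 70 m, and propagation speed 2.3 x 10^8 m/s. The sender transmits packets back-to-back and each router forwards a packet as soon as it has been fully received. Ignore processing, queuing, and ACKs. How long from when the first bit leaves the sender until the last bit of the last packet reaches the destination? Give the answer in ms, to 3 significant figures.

5.08 ms

Per-hop transmission t_tx = L/R = 77000/288000000 = 0.267361 ms.
Per-hop propagation t_prop = 70/2.3e+08 = 0.000304348 ms.
Pipeline fill: first packet needs 4·t_tx to clear all hops; remaining 15 packets each add one t_tx.
Total = (4+16-1)·t_tx + 4·t_prop = 19·0.267361 + 4·0.000304348 = 5.08 ms.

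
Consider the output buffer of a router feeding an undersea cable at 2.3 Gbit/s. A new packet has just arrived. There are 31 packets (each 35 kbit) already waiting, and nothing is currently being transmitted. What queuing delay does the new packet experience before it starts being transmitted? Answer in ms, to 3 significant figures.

0.472 ms

Each queued packet: L/R = 35000/2300000000 = 0.0152174 ms.
31 queued → 0.471739 ms.
Queuing delay = 0.472 ms.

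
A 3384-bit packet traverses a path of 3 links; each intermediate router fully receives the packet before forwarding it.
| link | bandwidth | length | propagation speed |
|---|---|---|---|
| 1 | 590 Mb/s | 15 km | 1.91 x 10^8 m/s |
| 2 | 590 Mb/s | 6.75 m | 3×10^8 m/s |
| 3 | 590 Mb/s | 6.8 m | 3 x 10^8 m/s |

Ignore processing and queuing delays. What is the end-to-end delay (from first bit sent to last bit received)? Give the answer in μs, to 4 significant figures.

Transmission delay per hop = L/R = 3384/590000000 = 5.73559 μs; 3 hops → 17.2068 μs.
Propagation delays (d/s per hop): 78.534, 0.0225, 0.0226667 μs; sum = 78.5792 μs.
End-to-end = 95.79 μs.

95.79 μs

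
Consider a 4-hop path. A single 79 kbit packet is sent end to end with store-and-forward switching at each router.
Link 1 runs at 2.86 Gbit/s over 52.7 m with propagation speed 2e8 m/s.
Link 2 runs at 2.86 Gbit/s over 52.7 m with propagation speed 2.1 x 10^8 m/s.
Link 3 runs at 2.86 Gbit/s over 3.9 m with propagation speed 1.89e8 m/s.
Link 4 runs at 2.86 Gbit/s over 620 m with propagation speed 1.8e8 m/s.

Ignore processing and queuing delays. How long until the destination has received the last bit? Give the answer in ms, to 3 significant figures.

L = 79000 bits.
Transmission delay per hop = L/R = 79000/2860000000 = 0.0276224 ms; 4 hops → 0.11049 ms.
Propagation delays (d/s per hop): 0.0002635, 0.000250952, 2.06349e-05, 0.00344444 ms; sum = 0.00397953 ms.
End-to-end = 0.114 ms.

0.114 ms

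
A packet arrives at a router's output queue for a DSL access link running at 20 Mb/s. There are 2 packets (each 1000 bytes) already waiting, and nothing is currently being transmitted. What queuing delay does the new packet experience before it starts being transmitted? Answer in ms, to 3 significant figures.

0.800 ms

Each queued packet: L/R = 8000/20000000 = 0.4 ms.
2 queued → 0.8 ms.
Queuing delay = 0.800 ms.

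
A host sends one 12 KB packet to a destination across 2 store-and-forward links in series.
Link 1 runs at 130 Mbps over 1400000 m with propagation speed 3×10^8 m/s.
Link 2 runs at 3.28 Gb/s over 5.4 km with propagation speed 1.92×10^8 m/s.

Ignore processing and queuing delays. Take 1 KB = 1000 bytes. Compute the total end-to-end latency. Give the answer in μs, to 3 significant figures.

L = 96000 bits.
Transmission delays (L/R per hop): 738.462, 29.2683 μs; sum = 767.73 μs.
Propagation delays (d/s per hop): 4666.67, 28.125 μs; sum = 4694.79 μs.
End-to-end = 5460 μs.

5460 μs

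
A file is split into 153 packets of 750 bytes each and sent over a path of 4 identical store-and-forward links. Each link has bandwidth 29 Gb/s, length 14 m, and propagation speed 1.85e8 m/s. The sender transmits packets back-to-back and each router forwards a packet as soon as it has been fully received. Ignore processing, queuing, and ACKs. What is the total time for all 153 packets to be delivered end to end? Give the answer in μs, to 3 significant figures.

Per-hop transmission t_tx = L/R = 6000/29000000000 = 0.206897 μs.
Per-hop propagation t_prop = 14/185000000 = 0.0756757 μs.
Pipeline fill: first packet needs 4·t_tx to clear all hops; remaining 152 packets each add one t_tx.
Total = (4+153-1)·t_tx + 4·t_prop = 156·0.206897 + 4·0.0756757 = 32.6 μs.

32.6 μs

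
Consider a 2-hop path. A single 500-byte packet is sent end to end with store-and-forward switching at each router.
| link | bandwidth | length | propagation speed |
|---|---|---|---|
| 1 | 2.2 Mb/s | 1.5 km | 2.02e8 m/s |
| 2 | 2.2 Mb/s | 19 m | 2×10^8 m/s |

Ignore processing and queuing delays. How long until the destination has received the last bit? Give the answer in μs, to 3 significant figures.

L = 500 × 8 = 4000 bits.
Transmission delay per hop = L/R = 4000/2200000 = 1818.18 μs; 2 hops → 3636.36 μs.
Propagation delays (d/s per hop): 7.42574, 0.095 μs; sum = 7.52074 μs.
End-to-end = 3640 μs.

3640 μs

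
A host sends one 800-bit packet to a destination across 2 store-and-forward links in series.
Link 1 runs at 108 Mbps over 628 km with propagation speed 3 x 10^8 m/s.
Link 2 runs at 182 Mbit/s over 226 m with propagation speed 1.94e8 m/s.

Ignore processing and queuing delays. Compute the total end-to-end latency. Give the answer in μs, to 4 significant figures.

Transmission delays (L/R per hop): 7.40741, 4.3956 μs; sum = 11.803 μs.
Propagation delays (d/s per hop): 2093.33, 1.16495 μs; sum = 2094.5 μs.
End-to-end = 2106 μs.

2106 μs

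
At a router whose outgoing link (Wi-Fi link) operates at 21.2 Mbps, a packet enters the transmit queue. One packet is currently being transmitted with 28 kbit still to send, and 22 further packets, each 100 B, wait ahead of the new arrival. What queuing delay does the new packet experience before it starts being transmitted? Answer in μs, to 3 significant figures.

2150 μs

Each queued packet: L/R = 800/21200000 = 37.7358 μs.
22 queued → 830.189 μs.
Plus remaining 28000 bits of current packet: 1320.75 μs.
Queuing delay = 2150 μs.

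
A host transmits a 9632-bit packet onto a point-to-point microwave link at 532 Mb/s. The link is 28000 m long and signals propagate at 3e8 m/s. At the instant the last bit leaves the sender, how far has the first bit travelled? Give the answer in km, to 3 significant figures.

t_tx = L/R = 9632/532000000 = 1.81053e-05 s.
Distance = s × t_tx = 300000000 × 1.81053e-05 = 5.43 km.

5.43 km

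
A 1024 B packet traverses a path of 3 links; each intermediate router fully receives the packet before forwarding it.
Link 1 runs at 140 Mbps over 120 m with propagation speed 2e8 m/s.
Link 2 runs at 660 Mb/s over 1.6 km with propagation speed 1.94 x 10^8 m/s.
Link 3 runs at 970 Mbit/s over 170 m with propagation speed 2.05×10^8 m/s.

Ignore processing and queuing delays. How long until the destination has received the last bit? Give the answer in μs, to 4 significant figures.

L = 1024 × 8 = 8192 bits.
Transmission delays (L/R per hop): 58.5143, 12.4121, 8.44536 μs; sum = 79.3718 μs.
Propagation delays (d/s per hop): 0.6, 8.24742, 0.829268 μs; sum = 9.67669 μs.
End-to-end = 89.05 μs.

89.05 μs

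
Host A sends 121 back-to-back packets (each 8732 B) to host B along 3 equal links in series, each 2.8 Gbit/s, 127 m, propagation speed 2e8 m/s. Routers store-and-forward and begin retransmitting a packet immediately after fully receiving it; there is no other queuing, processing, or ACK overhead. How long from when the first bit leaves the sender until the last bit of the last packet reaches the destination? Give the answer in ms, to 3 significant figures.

3.07 ms

Per-hop transmission t_tx = L/R = 69856/2800000000 = 0.0249486 ms.
Per-hop propagation t_prop = 127/200000000 = 0.000635 ms.
Pipeline fill: first packet needs 3·t_tx to clear all hops; remaining 120 packets each add one t_tx.
Total = (3+121-1)·t_tx + 3·t_prop = 123·0.0249486 + 3·0.000635 = 3.07 ms.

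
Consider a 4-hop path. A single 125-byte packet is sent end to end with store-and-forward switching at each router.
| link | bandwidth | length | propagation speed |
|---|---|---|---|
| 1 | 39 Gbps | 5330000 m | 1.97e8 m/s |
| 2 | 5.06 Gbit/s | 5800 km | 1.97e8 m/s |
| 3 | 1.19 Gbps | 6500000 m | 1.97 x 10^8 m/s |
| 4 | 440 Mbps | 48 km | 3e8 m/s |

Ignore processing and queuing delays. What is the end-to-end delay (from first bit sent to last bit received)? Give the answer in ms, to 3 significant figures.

L = 125 × 8 = 1000 bits.
Transmission delays (L/R per hop): 2.5641e-05, 0.000197628, 0.000840336, 0.00227273 ms; sum = 0.00333633 ms.
Propagation delays (d/s per hop): 27.0558, 29.4416, 32.9949, 0.16 ms; sum = 89.6524 ms.
End-to-end = 89.7 ms.

89.7 ms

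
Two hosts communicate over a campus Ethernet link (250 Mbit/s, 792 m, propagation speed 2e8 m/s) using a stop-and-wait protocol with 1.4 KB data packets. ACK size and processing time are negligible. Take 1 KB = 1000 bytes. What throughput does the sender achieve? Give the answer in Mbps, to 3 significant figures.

212 Mbps

t_tx = L/R = 11200/250000000 = 4.48e-05 s.
t_prop = 792/200000000 = 3.96e-06 s; RTT = 7.92e-06 s.
Cycle = t_tx + RTT = 5.272e-05 s.
Throughput = L / cycle = 11200 / 5.272e-05 = 212 Mbps.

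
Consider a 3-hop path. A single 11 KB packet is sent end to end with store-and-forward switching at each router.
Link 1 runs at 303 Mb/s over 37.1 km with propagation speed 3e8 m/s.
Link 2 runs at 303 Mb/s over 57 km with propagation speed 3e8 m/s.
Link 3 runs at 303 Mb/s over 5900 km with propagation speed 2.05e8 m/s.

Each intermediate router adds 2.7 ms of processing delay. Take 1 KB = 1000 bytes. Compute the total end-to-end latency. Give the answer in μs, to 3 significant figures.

35400 μs

L = 88000 bits.
Transmission delay per hop = L/R = 88000/303000000 = 290.429 μs; 3 hops → 871.287 μs.
Propagation delays (d/s per hop): 123.667, 190, 28780.5 μs; sum = 29094.2 μs.
Processing at 2 router(s): 2 × 2.7 ms = 5400 μs.
End-to-end = 35400 μs.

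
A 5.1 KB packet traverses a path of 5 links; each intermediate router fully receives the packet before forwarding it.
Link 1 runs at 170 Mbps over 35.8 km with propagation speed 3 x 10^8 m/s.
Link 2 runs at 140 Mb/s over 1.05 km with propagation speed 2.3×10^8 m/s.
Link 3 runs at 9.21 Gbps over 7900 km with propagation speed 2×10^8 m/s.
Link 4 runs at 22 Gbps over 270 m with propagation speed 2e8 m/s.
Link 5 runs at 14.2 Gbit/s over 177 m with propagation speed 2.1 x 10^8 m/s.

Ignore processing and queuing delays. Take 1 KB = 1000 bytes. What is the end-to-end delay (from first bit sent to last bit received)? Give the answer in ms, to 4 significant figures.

40.17 ms

L = 40800 bits.
Transmission delays (L/R per hop): 0.24, 0.291429, 0.00442997, 0.00185455, 0.00287324 ms; sum = 0.540586 ms.
Propagation delays (d/s per hop): 0.119333, 0.00456522, 39.5, 0.00135, 0.000842857 ms; sum = 39.6261 ms.
End-to-end = 40.17 ms.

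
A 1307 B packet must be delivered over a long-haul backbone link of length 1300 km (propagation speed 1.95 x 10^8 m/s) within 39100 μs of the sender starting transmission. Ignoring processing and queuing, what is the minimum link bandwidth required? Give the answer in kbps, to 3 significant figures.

L = 10456 bits.
Propagation delay = 1300000 / 195000000 = 6666.67 μs.
Transmission budget = 39100 − 6666.67 = 32433.3 μs.
R ≥ L / t_tx = 10456 bits / 0.0324333 s = 322 kbps.

322 kbps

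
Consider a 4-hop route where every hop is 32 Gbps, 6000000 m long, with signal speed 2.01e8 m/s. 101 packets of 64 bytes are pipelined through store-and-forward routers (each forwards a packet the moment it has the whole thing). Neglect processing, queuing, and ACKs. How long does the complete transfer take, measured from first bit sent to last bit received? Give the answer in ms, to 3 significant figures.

Per-hop transmission t_tx = L/R = 512/32000000000 = 1.6e-05 ms.
Per-hop propagation t_prop = 6000000/2.01e+08 = 29.8507 ms.
Pipeline fill: first packet needs 4·t_tx to clear all hops; remaining 100 packets each add one t_tx.
Total = (4+101-1)·t_tx + 4·t_prop = 104·1.6e-05 + 4·29.8507 = 119 ms.

119 ms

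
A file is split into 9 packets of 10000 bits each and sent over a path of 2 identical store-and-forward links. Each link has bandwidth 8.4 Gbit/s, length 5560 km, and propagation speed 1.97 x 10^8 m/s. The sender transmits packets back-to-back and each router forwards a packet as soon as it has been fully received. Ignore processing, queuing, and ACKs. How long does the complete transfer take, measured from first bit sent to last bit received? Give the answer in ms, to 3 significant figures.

56.5 ms

Per-hop transmission t_tx = L/R = 10000/8400000000 = 0.00119048 ms.
Per-hop propagation t_prop = 5560000/197000000 = 28.2234 ms.
Pipeline fill: first packet needs 2·t_tx to clear all hops; remaining 8 packets each add one t_tx.
Total = (2+9-1)·t_tx + 2·t_prop = 10·0.00119048 + 2·28.2234 = 56.5 ms.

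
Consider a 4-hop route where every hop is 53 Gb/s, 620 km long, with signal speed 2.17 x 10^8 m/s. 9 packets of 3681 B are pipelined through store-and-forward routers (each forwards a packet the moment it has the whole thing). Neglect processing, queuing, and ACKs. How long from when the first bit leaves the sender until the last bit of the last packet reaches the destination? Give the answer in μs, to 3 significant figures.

11400 μs

Per-hop transmission t_tx = L/R = 29448/53000000000 = 0.555623 μs.
Per-hop propagation t_prop = 620000/217000000 = 2857.14 μs.
Pipeline fill: first packet needs 4·t_tx to clear all hops; remaining 8 packets each add one t_tx.
Total = (4+9-1)·t_tx + 4·t_prop = 12·0.555623 + 4·2857.14 = 11400 μs.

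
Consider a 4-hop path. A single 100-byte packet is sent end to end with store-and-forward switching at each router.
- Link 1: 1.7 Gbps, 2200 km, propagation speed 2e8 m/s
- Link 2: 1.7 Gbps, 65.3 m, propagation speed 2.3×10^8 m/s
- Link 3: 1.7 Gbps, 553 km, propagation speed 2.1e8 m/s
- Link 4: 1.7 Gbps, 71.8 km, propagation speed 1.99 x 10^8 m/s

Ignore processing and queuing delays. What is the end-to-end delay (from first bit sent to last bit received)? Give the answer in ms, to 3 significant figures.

L = 100 × 8 = 800 bits.
Transmission delay per hop = L/R = 800/1700000000 = 0.000470588 ms; 4 hops → 0.00188235 ms.
Propagation delays (d/s per hop): 11, 0.000283913, 2.63333, 0.360804 ms; sum = 13.9944 ms.
End-to-end = 14.0 ms.

14.0 ms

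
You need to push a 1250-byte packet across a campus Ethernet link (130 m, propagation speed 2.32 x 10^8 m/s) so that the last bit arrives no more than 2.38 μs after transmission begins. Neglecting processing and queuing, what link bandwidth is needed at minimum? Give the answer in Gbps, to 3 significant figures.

5.50 Gbps

L = 10000 bits.
Propagation delay = 130 / 2.32e+08 = 0.560345 μs.
Transmission budget = 2.38 − 0.560345 = 1.81966 μs.
R ≥ L / t_tx = 10000 bits / 1.81966e-06 s = 5.50 Gbps.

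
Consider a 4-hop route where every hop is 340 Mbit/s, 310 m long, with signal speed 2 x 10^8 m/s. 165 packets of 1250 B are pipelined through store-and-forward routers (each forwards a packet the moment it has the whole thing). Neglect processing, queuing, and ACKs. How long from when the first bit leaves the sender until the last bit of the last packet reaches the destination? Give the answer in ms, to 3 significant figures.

Per-hop transmission t_tx = L/R = 10000/340000000 = 0.0294118 ms.
Per-hop propagation t_prop = 310/200000000 = 0.00155 ms.
Pipeline fill: first packet needs 4·t_tx to clear all hops; remaining 164 packets each add one t_tx.
Total = (4+165-1)·t_tx + 4·t_prop = 168·0.0294118 + 4·0.00155 = 4.95 ms.

4.95 ms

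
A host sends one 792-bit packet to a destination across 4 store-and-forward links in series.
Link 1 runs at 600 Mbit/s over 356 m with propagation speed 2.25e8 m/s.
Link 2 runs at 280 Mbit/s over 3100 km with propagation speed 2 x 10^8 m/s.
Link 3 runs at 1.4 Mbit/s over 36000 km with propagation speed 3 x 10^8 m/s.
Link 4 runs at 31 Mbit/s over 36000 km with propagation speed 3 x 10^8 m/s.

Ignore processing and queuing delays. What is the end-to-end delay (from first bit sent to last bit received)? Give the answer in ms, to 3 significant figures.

256 ms

Transmission delays (L/R per hop): 0.00132, 0.00282857, 0.565714, 0.0255484 ms; sum = 0.595411 ms.
Propagation delays (d/s per hop): 0.00158222, 15.5, 120, 120 ms; sum = 255.502 ms.
End-to-end = 256 ms.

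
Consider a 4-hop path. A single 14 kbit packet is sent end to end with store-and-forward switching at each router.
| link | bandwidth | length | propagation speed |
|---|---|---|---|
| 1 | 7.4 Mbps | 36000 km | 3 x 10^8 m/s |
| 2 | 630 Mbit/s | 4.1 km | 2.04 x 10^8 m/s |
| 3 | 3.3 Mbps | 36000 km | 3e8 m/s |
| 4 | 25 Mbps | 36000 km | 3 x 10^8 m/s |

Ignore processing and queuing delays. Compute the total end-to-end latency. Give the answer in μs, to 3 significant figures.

L = 14000 bits.
Transmission delays (L/R per hop): 1891.89, 22.2222, 4242.42, 560 μs; sum = 6716.54 μs.
Propagation delays (d/s per hop): 120000, 20.098, 120000, 120000 μs; sum = 360020 μs.
End-to-end = 367000 μs.

367000 μs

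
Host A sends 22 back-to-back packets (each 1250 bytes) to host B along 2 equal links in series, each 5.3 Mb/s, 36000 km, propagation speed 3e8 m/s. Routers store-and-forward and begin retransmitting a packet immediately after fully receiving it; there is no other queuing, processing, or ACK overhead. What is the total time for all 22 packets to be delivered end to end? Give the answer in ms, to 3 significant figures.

Per-hop transmission t_tx = L/R = 10000/5300000 = 1.88679 ms.
Per-hop propagation t_prop = 36000000/300000000 = 120 ms.
Pipeline fill: first packet needs 2·t_tx to clear all hops; remaining 21 packets each add one t_tx.
Total = (2+22-1)·t_tx + 2·t_prop = 23·1.88679 + 2·120 = 283 ms.

283 ms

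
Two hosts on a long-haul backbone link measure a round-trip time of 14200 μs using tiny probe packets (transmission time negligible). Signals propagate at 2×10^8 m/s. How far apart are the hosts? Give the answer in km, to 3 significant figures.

One-way propagation = RTT/2 = 7100 μs.
d = s × t = 200000000 × 0.0071 = 1420 km.

1420 km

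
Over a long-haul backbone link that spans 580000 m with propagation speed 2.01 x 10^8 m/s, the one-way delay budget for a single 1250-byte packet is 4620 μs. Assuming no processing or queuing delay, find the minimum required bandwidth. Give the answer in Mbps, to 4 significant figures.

L = 10000 bits.
Propagation delay = 580000 / 2.01e+08 = 2885.57 μs.
Transmission budget = 4620 − 2885.57 = 1734.43 μs.
R ≥ L / t_tx = 10000 bits / 0.00173443 s = 5.766 Mbps.

5.766 Mbps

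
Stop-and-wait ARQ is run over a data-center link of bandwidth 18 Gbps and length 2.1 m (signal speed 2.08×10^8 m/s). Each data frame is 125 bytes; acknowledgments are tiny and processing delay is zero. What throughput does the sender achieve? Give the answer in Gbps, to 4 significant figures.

t_tx = L/R = 1000/18000000000 = 5.55556e-08 s.
t_prop = 2.1/208000000 = 1.00962e-08 s; RTT = 2.01923e-08 s.
Cycle = t_tx + RTT = 7.57479e-08 s.
Throughput = L / cycle = 1000 / 7.57479e-08 = 13.20 Gbps.

13.20 Gbps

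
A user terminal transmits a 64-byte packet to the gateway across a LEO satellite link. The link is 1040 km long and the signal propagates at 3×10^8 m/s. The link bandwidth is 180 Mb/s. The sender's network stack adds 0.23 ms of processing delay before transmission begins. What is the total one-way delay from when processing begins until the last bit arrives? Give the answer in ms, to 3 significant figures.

L = 64 × 8 = 512 bits.
Transmission delay = L/R = 512 / 180000000 = 0.00284444 ms.
Propagation delay = d/s = 1040000 m / 300000000 m/s = 3.46667 ms.
Plus processing delay 0.23 ms = 0.23 ms.
Total = 3.70 ms.

3.70 ms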